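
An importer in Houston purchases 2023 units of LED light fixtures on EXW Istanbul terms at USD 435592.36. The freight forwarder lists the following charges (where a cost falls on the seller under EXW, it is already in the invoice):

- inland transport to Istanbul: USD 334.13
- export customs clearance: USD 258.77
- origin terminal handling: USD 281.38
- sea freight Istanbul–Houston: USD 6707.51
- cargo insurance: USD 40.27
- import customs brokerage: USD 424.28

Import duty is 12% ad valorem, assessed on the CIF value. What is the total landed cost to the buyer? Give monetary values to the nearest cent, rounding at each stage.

EXW: the seller makes goods available at their premises; the buyer bears all onward costs.
CIF value = EXW price + inland to port + export clearance + origin terminal + freight + insurance = 435592.36 + 334.13 + 258.77 + 281.38 + 6707.51 + 40.27 = 443214.42
Import duty = 443214.42 × 12% = 53185.73
Buyer bears: inland to port 334.13 + export clearance 258.77 + origin terminal 281.38 + freight 6707.51 + insurance 40.27 + brokerage 424.28 + duty 53185.73 = 61232.07
Landed cost = invoice 435592.36 + 61232.07 = 496824.43

Total landed cost: USD 496824.43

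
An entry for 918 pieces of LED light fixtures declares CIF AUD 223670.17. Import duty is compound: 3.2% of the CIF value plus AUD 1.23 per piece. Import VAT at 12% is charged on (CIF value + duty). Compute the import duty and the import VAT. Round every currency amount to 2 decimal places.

Import duty: AUD 8286.59; import VAT: AUD 27834.81

Ad valorem component: 223670.17 × 3.2% = 7157.45
Specific component: 918 × 1.23 = 1129.14
Import duty = 7157.45 + 1129.14 = 8286.59
VAT base = CIF + duty = 223670.17 + 8286.59 = 231956.76
Import VAT = 231956.76 × 12% = 27834.81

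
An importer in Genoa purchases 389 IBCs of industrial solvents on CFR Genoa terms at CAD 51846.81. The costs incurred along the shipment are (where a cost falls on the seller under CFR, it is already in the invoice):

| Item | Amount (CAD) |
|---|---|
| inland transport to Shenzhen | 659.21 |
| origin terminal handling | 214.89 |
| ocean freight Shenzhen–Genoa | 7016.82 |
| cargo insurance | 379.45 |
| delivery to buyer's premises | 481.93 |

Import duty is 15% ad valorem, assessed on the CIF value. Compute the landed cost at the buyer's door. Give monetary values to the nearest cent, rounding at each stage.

Total landed cost: CAD 60542.13

CFR: the seller pays costs through ocean freight to the destination port, but not insurance.
Already in the invoice (seller's account under CFR): inland to port, origin terminal, freight — exclude.
CIF value = CFR price + insurance = 51846.81 + 379.45 = 52226.26
Import duty = 52226.26 × 15% = 7833.94
Buyer bears: insurance 379.45 + delivery 481.93 + duty 7833.94 = 8695.32
Landed cost = invoice 51846.81 + 8695.32 = 60542.13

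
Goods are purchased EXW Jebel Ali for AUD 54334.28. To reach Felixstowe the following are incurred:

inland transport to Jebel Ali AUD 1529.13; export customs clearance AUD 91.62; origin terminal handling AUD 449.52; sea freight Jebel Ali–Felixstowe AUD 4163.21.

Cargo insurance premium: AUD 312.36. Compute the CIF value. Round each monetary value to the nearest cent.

CIF value: AUD 60880.12

CIF = EXW price + pre-shipment costs + freight + insurance
CIF = 54334.28 + 1529.13 + 91.62 + 449.52 + 4163.21 + 312.36 = 60880.12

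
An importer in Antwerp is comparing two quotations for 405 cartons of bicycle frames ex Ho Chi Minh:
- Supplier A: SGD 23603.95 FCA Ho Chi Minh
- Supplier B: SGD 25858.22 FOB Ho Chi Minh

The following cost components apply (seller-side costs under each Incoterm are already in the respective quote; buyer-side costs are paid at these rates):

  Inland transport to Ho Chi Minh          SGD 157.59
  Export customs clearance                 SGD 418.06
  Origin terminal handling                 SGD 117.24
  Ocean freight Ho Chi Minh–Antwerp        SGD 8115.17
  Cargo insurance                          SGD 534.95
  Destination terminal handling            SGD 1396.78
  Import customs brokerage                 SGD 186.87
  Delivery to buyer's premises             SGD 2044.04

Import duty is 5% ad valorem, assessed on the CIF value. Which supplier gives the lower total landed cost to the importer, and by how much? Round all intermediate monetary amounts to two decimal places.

Supplier A is cheaper by SGD 2243.88

Supplier A (FCA):
CIF value = FCA price + origin terminal + freight + insurance = 23603.95 + 117.24 + 8115.17 + 534.95 = 32371.31
Import duty = 32371.31 × 5% = 1618.57
Buyer bears (A): 117.24 + 8115.17 + 534.95 + 1396.78 + 186.87 + 2044.04 = 12395.05
Landed cost (A) = invoice 23603.95 + 12395.05 + duty 1618.57 = 37617.57
Supplier B (FOB):
CIF value = FOB price + freight + insurance = 25858.22 + 8115.17 + 534.95 = 34508.34
Import duty = 34508.34 × 5% = 1725.42
Buyer bears (B): 8115.17 + 534.95 + 1396.78 + 186.87 + 2044.04 = 12277.81
Landed cost (B) = invoice 25858.22 + 12277.81 + duty 1725.42 = 39861.45
Difference = |37617.57 − 39861.45| = 2243.88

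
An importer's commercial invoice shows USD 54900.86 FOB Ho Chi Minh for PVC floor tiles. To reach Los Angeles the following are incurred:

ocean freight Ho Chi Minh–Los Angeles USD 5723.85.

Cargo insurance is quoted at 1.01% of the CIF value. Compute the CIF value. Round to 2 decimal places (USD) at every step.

Let C be the CIF value. C = FOB price + freight + 1.01% × C
C − 1.01% × C = 54900.86 + 5723.85
0.9899 × C = 60624.71
C = 60624.71 / 0.9899 = 61243.27
Insurance premium = 1.01% × 61243.27 = 618.56

CIF value: USD 61243.27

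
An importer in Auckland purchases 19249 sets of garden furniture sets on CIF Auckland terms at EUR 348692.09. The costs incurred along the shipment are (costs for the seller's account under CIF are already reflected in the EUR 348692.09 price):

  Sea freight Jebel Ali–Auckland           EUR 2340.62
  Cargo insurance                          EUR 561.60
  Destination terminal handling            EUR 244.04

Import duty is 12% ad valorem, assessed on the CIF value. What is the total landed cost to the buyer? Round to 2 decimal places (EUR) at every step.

Total landed cost: EUR 390779.18

CIF: the seller pays costs through ocean freight and marine insurance to the destination port.
Already in the invoice (seller's account under CIF): freight, insurance — exclude.
The CIF price already equals the CIF value: 348692.09
Import duty = 348692.09 × 12% = 41843.05
Buyer bears: destination terminal 244.04 + duty 41843.05 = 42087.09
Landed cost = invoice 348692.09 + 42087.09 = 390779.18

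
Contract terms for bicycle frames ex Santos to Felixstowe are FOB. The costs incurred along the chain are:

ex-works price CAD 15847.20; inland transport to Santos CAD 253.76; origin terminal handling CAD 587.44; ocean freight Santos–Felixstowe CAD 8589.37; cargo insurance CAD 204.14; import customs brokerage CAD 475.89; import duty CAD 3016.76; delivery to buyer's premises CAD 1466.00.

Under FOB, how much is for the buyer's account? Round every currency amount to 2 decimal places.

Buyer's account: CAD 13752.16

FOB: the seller bears costs until goods are on board at the origin port; the buyer bears freight, insurance and all costs thereafter.
Seller's account: goods 15847.20 + inland to port 253.76 + origin terminal 587.44 = 16688.40
Buyer's account: freight 8589.37 + insurance 204.14 + brokerage 475.89 + duty 3016.76 + delivery 1466.00 = 13752.16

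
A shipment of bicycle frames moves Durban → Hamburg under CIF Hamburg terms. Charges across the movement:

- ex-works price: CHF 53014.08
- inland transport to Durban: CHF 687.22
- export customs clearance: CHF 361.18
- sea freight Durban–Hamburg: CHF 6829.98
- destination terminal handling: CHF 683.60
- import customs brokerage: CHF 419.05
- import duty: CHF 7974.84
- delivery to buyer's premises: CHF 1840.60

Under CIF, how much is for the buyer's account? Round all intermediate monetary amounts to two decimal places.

CIF: the seller pays costs through ocean freight and marine insurance to the destination port.
Seller's account: goods 53014.08 + inland to port 687.22 + export clearance 361.18 + freight 6829.98 = 60892.46
Buyer's account: destination terminal 683.60 + brokerage 419.05 + duty 7974.84 + delivery 1840.60 = 10918.09

Buyer's account: CHF 10918.09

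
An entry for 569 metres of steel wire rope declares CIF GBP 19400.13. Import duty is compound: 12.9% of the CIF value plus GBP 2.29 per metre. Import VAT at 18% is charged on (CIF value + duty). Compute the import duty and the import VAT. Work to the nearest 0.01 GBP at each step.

Ad valorem component: 19400.13 × 12.9% = 2502.62
Specific component: 569 × 2.29 = 1303.01
Import duty = 2502.62 + 1303.01 = 3805.63
VAT base = CIF + duty = 19400.13 + 3805.63 = 23205.76
Import VAT = 23205.76 × 18% = 4177.04

Import duty: GBP 3805.63; import VAT: GBP 4177.04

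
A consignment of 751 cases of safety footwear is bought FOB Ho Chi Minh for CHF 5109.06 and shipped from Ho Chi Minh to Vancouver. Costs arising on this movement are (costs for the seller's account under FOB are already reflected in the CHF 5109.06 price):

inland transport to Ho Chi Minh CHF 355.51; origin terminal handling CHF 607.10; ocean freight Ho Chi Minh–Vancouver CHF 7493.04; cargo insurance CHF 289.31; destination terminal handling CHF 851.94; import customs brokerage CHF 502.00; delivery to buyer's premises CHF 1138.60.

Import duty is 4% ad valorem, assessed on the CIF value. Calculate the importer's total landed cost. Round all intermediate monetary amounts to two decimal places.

FOB: the seller bears costs until goods are on board at the origin port; the buyer bears freight, insurance and all costs thereafter.
Already in the invoice (seller's account under FOB): inland to port, origin terminal — exclude.
CIF value = FOB price + freight + insurance = 5109.06 + 7493.04 + 289.31 = 12891.41
Import duty = 12891.41 × 4% = 515.66
Buyer bears: freight 7493.04 + insurance 289.31 + destination terminal 851.94 + brokerage 502.00 + delivery 1138.60 + duty 515.66 = 10790.55
Landed cost = invoice 5109.06 + 10790.55 = 15899.61

Total landed cost: CHF 15899.61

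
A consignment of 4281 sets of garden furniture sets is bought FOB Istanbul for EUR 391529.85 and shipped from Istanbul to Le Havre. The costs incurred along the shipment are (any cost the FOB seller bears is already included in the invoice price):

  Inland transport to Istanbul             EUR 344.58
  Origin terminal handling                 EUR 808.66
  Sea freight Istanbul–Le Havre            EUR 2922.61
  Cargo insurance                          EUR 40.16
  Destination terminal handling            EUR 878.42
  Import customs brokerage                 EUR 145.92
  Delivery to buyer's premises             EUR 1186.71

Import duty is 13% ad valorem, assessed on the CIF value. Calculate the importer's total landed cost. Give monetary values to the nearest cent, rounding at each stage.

Total landed cost: EUR 447987.71

FOB: the seller bears costs until goods are on board at the origin port; the buyer bears freight, insurance and all costs thereafter.
Already in the invoice (seller's account under FOB): inland to port, origin terminal — exclude.
CIF value = FOB price + freight + insurance = 391529.85 + 2922.61 + 40.16 = 394492.62
Import duty = 394492.62 × 13% = 51284.04
Buyer bears: freight 2922.61 + insurance 40.16 + destination terminal 878.42 + brokerage 145.92 + delivery 1186.71 + duty 51284.04 = 56457.86
Landed cost = invoice 391529.85 + 56457.86 = 447987.71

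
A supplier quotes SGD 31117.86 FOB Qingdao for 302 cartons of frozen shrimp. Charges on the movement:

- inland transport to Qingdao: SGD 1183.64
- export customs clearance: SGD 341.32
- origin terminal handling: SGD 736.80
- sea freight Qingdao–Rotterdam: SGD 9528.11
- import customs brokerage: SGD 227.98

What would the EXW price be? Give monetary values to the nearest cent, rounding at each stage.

Not relevant to the conversion: freight, brokerage — on the buyer under both terms; not part of either seller's price.
From FOB to EXW, the seller no longer bears: inland to port, export clearance, origin terminal.
EXW price = 31117.86 − 1183.64 − 341.32 − 736.80 = 28856.10

EXW price: SGD 28856.10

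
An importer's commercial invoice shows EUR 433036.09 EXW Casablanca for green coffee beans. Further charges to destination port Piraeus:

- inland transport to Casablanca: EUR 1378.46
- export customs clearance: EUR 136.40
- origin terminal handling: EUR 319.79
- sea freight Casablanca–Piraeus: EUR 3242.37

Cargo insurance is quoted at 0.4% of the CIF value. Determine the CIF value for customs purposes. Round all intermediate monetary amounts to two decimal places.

Let C be the CIF value. C = EXW price + pre-shipment costs + freight + 0.4% × C
C − 0.4% × C = 433036.09 + 1378.46 + 136.40 + 319.79 + 3242.37
0.996 × C = 438113.11
C = 438113.11 / 0.996 = 439872.60
Insurance premium = 0.4% × 439872.60 = 1759.49

CIF value: EUR 439872.60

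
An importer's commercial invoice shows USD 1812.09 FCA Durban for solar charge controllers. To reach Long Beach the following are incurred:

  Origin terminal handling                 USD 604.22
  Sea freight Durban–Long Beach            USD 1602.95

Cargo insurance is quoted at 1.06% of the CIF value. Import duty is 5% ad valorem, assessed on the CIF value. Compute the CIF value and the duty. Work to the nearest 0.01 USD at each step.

CIF value: USD 4062.32; import duty: USD 203.12

Let C be the CIF value. C = FCA price + pre-shipment costs + freight + 1.06% × C
C − 1.06% × C = 1812.09 + 604.22 + 1602.95
0.9894 × C = 4019.26
C = 4019.26 / 0.9894 = 4062.32
Insurance premium = 1.06% × 4062.32 = 43.06
Import duty = 4062.32 × 5% = 203.12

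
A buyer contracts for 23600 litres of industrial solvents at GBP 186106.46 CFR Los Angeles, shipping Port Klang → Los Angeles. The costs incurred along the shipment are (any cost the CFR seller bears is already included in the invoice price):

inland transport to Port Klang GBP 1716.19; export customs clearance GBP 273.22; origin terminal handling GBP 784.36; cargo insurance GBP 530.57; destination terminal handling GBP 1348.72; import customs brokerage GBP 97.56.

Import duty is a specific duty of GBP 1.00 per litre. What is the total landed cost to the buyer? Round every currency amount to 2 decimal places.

Total landed cost: GBP 211683.31

CFR: the seller pays costs through ocean freight to the destination port, but not insurance.
Already in the invoice (seller's account under CFR): inland to port, export clearance, origin terminal — exclude.
CIF value = CFR price + insurance = 186106.46 + 530.57 = 186637.03
Import duty = 23600 × 1.00 = 23600.00
Buyer bears: insurance 530.57 + destination terminal 1348.72 + brokerage 97.56 + duty 23600.00 = 25576.85
Landed cost = invoice 186106.46 + 25576.85 = 211683.31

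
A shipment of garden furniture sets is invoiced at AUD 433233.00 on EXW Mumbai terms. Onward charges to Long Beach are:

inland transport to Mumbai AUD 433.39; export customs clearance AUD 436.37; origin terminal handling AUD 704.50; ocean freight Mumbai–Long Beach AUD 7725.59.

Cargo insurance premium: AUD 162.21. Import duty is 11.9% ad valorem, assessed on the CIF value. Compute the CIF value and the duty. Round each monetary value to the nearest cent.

CIF value: AUD 442695.06; import duty: AUD 52680.71

CIF = EXW price + pre-shipment costs + freight + insurance
CIF = 433233.00 + 433.39 + 436.37 + 704.50 + 7725.59 + 162.21 = 442695.06
Import duty = 442695.06 × 11.9% = 52680.71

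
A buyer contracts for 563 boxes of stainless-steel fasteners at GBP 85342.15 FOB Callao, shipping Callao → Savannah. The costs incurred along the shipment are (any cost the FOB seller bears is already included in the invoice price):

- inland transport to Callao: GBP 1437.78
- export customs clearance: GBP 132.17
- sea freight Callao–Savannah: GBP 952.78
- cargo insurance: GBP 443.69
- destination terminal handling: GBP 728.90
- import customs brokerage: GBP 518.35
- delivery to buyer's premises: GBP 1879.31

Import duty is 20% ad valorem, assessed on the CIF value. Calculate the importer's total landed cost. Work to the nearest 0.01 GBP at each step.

FOB: the seller bears costs until goods are on board at the origin port; the buyer bears freight, insurance and all costs thereafter.
Already in the invoice (seller's account under FOB): inland to port, export clearance — exclude.
CIF value = FOB price + freight + insurance = 85342.15 + 952.78 + 443.69 = 86738.62
Import duty = 86738.62 × 20% = 17347.72
Buyer bears: freight 952.78 + insurance 443.69 + destination terminal 728.90 + brokerage 518.35 + delivery 1879.31 + duty 17347.72 = 21870.75
Landed cost = invoice 85342.15 + 21870.75 = 107212.90

Total landed cost: GBP 107212.90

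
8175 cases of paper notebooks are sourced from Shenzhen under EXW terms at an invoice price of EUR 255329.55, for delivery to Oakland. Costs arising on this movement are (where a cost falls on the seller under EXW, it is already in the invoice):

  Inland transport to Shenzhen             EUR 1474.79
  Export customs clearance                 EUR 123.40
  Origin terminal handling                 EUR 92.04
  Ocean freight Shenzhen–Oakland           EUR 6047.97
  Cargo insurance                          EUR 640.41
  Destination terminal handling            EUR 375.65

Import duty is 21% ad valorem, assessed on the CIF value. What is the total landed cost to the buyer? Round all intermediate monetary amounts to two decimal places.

EXW: the seller makes goods available at their premises; the buyer bears all onward costs.
CIF value = EXW price + inland to port + export clearance + origin terminal + freight + insurance = 255329.55 + 1474.79 + 123.40 + 92.04 + 6047.97 + 640.41 = 263708.16
Import duty = 263708.16 × 21% = 55378.71
Buyer bears: inland to port 1474.79 + export clearance 123.40 + origin terminal 92.04 + freight 6047.97 + insurance 640.41 + destination terminal 375.65 + duty 55378.71 = 64132.97
Landed cost = invoice 255329.55 + 64132.97 = 319462.52

Total landed cost: EUR 319462.52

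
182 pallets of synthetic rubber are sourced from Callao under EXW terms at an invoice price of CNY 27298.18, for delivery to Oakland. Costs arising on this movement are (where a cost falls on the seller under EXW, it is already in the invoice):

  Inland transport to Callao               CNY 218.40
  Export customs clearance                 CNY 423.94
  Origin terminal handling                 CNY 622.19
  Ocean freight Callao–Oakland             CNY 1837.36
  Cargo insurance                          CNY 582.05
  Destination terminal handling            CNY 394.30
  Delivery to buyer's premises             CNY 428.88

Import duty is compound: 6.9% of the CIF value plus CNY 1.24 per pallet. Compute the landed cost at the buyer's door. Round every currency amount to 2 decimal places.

Total landed cost: CNY 34168.75

EXW: the seller makes goods available at their premises; the buyer bears all onward costs.
CIF value = EXW price + inland to port + export clearance + origin terminal + freight + insurance = 27298.18 + 218.40 + 423.94 + 622.19 + 1837.36 + 582.05 = 30982.12
Ad valorem component: 30982.12 × 6.9% = 2137.77
Specific component: 182 × 1.24 = 225.68
Import duty = 2137.77 + 225.68 = 2363.45
Buyer bears: inland to port 218.40 + export clearance 423.94 + origin terminal 622.19 + freight 1837.36 + insurance 582.05 + destination terminal 394.30 + delivery 428.88 + duty 2363.45 = 6870.57
Landed cost = invoice 27298.18 + 6870.57 = 34168.75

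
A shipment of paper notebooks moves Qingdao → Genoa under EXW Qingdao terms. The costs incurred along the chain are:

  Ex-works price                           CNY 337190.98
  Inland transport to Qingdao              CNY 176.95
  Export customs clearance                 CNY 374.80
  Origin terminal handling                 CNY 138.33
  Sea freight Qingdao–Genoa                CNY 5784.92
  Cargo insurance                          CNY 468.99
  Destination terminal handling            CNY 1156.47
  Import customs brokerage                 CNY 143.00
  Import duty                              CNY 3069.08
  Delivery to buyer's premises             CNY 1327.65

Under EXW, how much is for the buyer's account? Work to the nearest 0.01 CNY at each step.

Buyer's account: CNY 12640.19

EXW: the seller makes goods available at their premises; the buyer bears all onward costs.
Seller's account: goods 337190.98 = 337190.98
Buyer's account: inland to port 176.95 + export clearance 374.80 + origin terminal 138.33 + freight 5784.92 + insurance 468.99 + destination terminal 1156.47 + brokerage 143.00 + duty 3069.08 + delivery 1327.65 = 12640.19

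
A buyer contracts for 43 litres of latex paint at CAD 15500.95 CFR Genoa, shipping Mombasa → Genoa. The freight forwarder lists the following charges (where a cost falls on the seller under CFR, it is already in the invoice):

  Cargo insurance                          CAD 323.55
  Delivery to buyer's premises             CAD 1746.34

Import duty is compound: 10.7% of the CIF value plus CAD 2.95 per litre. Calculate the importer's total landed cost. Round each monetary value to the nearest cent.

Total landed cost: CAD 19390.91

CFR: the seller pays costs through ocean freight to the destination port, but not insurance.
CIF value = CFR price + insurance = 15500.95 + 323.55 = 15824.50
Ad valorem component: 15824.50 × 10.7% = 1693.22
Specific component: 43 × 2.95 = 126.85
Import duty = 1693.22 + 126.85 = 1820.07
Buyer bears: insurance 323.55 + delivery 1746.34 + duty 1820.07 = 3889.96
Landed cost = invoice 15500.95 + 3889.96 = 19390.91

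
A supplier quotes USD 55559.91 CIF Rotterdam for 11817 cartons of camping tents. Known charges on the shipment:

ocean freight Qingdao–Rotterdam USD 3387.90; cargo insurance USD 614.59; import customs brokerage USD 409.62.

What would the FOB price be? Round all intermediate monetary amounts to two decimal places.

FOB price: USD 51557.42

Not relevant to the conversion: brokerage — on the buyer under both terms; not part of either seller's price.
From CIF to FOB, the seller no longer bears: freight, insurance.
FOB price = 55559.91 − 3387.90 − 614.59 = 51557.42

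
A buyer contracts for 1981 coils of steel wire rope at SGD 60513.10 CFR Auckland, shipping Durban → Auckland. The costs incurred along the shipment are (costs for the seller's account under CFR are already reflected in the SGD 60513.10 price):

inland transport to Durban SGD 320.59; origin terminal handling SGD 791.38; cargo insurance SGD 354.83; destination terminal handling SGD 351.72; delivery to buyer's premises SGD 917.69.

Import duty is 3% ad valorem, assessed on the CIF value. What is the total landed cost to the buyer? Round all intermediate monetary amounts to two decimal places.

CFR: the seller pays costs through ocean freight to the destination port, but not insurance.
Already in the invoice (seller's account under CFR): inland to port, origin terminal — exclude.
CIF value = CFR price + insurance = 60513.10 + 354.83 = 60867.93
Import duty = 60867.93 × 3% = 1826.04
Buyer bears: insurance 354.83 + destination terminal 351.72 + delivery 917.69 + duty 1826.04 = 3450.28
Landed cost = invoice 60513.10 + 3450.28 = 63963.38

Total landed cost: SGD 63963.38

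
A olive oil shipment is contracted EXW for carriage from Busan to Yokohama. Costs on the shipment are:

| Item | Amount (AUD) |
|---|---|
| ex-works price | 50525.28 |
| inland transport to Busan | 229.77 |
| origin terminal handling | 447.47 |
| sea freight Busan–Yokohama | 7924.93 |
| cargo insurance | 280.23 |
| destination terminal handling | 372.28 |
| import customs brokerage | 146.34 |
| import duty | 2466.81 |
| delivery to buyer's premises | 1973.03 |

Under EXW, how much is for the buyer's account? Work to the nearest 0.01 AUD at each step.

Buyer's account: AUD 13840.86

EXW: the seller makes goods available at their premises; the buyer bears all onward costs.
Seller's account: goods 50525.28 = 50525.28
Buyer's account: inland to port 229.77 + origin terminal 447.47 + freight 7924.93 + insurance 280.23 + destination terminal 372.28 + brokerage 146.34 + duty 2466.81 + delivery 1973.03 = 13840.86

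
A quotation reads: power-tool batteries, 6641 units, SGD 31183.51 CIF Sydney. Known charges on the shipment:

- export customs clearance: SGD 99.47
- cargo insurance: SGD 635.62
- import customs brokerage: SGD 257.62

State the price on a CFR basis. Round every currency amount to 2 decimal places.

Not relevant to the conversion: export clearance — on the seller under both CIF and CFR; already in the CIF price and stays in the CFR price. brokerage — on the buyer under both terms; not part of either seller's price.
From CIF to CFR, the seller no longer bears: insurance.
CFR price = 31183.51 − 635.62 = 30547.89

CFR price: SGD 30547.89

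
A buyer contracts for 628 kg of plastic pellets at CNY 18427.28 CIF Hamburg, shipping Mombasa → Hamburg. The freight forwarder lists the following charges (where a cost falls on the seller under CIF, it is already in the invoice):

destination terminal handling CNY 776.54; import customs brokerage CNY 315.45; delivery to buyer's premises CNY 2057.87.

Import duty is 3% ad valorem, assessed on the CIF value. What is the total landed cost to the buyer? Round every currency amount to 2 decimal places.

CIF: the seller pays costs through ocean freight and marine insurance to the destination port.
The CIF price already equals the CIF value: 18427.28
Import duty = 18427.28 × 3% = 552.82
Buyer bears: destination terminal 776.54 + brokerage 315.45 + delivery 2057.87 + duty 552.82 = 3702.68
Landed cost = invoice 18427.28 + 3702.68 = 22129.96

Total landed cost: CNY 22129.96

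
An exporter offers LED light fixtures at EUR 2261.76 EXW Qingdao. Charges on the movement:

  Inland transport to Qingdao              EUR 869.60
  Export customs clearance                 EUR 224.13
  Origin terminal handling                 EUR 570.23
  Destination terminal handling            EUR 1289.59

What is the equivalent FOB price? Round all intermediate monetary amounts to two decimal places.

FOB price: EUR 3925.72

Not relevant to the conversion: destination terminal — on the buyer under both terms; not part of either seller's price.
From EXW to FOB, the seller additionally bears: inland to port, export clearance, origin terminal.
FOB price = 2261.76 + 869.60 + 224.13 + 570.23 = 3925.72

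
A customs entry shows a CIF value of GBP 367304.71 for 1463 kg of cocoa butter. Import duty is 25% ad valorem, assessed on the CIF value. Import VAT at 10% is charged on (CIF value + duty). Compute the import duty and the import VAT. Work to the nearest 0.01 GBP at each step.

Import duty = 367304.71 × 25% = 91826.18
VAT base = CIF + duty = 367304.71 + 91826.18 = 459130.89
Import VAT = 459130.89 × 10% = 45913.09

Import duty: GBP 91826.18; import VAT: GBP 45913.09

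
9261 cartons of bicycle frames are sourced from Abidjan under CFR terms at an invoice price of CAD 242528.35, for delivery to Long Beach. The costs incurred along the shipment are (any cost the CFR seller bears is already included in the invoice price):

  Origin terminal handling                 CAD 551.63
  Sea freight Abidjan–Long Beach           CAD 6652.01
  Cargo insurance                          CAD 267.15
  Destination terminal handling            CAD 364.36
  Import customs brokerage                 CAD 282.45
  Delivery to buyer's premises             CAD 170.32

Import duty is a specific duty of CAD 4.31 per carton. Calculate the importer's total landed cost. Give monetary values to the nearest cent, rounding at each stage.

Total landed cost: CAD 283527.54

CFR: the seller pays costs through ocean freight to the destination port, but not insurance.
Already in the invoice (seller's account under CFR): origin terminal, freight — exclude.
CIF value = CFR price + insurance = 242528.35 + 267.15 = 242795.50
Import duty = 9261 × 4.31 = 39914.91
Buyer bears: insurance 267.15 + destination terminal 364.36 + brokerage 282.45 + delivery 170.32 + duty 39914.91 = 40999.19
Landed cost = invoice 242528.35 + 40999.19 = 283527.54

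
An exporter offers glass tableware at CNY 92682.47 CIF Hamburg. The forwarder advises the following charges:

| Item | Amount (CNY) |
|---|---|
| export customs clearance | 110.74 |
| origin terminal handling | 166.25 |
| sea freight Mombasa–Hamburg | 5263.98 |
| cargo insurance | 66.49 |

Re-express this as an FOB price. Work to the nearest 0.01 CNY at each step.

FOB price: CNY 87352.00

Not relevant to the conversion: origin terminal, export clearance — on the seller under both CIF and FOB; already in the CIF price and stays in the FOB price.
From CIF to FOB, the seller no longer bears: freight, insurance.
FOB price = 92682.47 − 5263.98 − 66.49 = 87352.00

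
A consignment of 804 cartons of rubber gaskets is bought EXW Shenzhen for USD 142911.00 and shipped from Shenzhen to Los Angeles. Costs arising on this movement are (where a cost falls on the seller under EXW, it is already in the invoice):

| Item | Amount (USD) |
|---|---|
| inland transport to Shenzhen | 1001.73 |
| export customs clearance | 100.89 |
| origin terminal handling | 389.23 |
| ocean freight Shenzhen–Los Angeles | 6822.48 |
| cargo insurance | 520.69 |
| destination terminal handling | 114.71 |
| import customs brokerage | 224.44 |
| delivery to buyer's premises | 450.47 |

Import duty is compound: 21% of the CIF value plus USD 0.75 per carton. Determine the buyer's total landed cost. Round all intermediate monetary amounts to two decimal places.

Total landed cost: USD 185005.30

EXW: the seller makes goods available at their premises; the buyer bears all onward costs.
CIF value = EXW price + inland to port + export clearance + origin terminal + freight + insurance = 142911.00 + 1001.73 + 100.89 + 389.23 + 6822.48 + 520.69 = 151746.02
Ad valorem component: 151746.02 × 21% = 31866.66
Specific component: 804 × 0.75 = 603.00
Import duty = 31866.66 + 603.00 = 32469.66
Buyer bears: inland to port 1001.73 + export clearance 100.89 + origin terminal 389.23 + freight 6822.48 + insurance 520.69 + destination terminal 114.71 + brokerage 224.44 + delivery 450.47 + duty 32469.66 = 42094.30
Landed cost = invoice 142911.00 + 42094.30 = 185005.30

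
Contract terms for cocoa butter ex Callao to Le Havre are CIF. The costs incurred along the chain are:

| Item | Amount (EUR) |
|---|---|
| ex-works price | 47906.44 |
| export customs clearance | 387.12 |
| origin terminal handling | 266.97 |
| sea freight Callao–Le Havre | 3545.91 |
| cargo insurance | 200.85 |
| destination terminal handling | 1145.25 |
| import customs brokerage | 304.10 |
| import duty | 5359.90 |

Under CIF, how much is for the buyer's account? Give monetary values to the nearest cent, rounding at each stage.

CIF: the seller pays costs through ocean freight and marine insurance to the destination port.
Seller's account: goods 47906.44 + export clearance 387.12 + origin terminal 266.97 + freight 3545.91 + insurance 200.85 = 52307.29
Buyer's account: destination terminal 1145.25 + brokerage 304.10 + duty 5359.90 = 6809.25

Buyer's account: EUR 6809.25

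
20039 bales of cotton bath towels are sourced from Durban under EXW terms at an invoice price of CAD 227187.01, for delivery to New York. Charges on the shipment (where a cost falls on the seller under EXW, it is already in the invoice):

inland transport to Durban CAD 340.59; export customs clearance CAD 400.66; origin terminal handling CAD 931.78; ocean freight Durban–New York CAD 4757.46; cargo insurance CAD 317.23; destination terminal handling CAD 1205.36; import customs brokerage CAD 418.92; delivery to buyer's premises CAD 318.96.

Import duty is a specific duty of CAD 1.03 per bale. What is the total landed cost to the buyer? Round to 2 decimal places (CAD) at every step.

Total landed cost: CAD 256518.14

EXW: the seller makes goods available at their premises; the buyer bears all onward costs.
CIF value = EXW price + inland to port + export clearance + origin terminal + freight + insurance = 227187.01 + 340.59 + 400.66 + 931.78 + 4757.46 + 317.23 = 233934.73
Import duty = 20039 × 1.03 = 20640.17
Buyer bears: inland to port 340.59 + export clearance 400.66 + origin terminal 931.78 + freight 4757.46 + insurance 317.23 + destination terminal 1205.36 + brokerage 418.92 + delivery 318.96 + duty 20640.17 = 29331.13
Landed cost = invoice 227187.01 + 29331.13 = 256518.14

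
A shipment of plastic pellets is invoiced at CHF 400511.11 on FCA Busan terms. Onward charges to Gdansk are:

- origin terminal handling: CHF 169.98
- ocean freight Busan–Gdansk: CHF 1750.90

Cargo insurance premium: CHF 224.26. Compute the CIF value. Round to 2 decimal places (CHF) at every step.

CIF value: CHF 402656.25

CIF = FCA price + pre-shipment costs + freight + insurance
CIF = 400511.11 + 169.98 + 1750.90 + 224.26 = 402656.25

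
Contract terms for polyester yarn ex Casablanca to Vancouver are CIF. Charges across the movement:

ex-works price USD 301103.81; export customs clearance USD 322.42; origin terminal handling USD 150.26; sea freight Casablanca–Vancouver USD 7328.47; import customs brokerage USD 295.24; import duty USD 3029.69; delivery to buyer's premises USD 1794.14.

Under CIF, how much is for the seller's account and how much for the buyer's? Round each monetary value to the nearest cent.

Seller: USD 308904.96; buyer: USD 5119.07

CIF: the seller pays costs through ocean freight and marine insurance to the destination port.
Seller's account: goods 301103.81 + export clearance 322.42 + origin terminal 150.26 + freight 7328.47 = 308904.96
Buyer's account: brokerage 295.24 + duty 3029.69 + delivery 1794.14 = 5119.07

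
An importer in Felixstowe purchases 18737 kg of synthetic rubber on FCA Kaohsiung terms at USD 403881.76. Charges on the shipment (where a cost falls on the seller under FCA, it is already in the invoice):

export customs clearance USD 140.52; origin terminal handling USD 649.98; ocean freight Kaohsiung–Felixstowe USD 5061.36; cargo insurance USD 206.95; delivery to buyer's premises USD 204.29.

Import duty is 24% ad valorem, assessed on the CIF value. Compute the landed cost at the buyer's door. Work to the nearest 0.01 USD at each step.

FCA: the seller delivers export-cleared goods to the carrier; the buyer bears costs from that point.
Already in the invoice (seller's account under FCA): export clearance — exclude.
CIF value = FCA price + origin terminal + freight + insurance = 403881.76 + 649.98 + 5061.36 + 206.95 = 409800.05
Import duty = 409800.05 × 24% = 98352.01
Buyer bears: origin terminal 649.98 + freight 5061.36 + insurance 206.95 + delivery 204.29 + duty 98352.01 = 104474.59
Landed cost = invoice 403881.76 + 104474.59 = 508356.35

Total landed cost: USD 508356.35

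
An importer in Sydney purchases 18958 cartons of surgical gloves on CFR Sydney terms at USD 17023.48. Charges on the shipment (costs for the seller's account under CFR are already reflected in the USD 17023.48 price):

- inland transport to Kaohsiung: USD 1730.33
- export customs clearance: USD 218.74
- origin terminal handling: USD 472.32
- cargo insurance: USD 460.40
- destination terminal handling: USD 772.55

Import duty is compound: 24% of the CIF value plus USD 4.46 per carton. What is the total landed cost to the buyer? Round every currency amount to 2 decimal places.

Total landed cost: USD 107005.24

CFR: the seller pays costs through ocean freight to the destination port, but not insurance.
Already in the invoice (seller's account under CFR): inland to port, export clearance, origin terminal — exclude.
CIF value = CFR price + insurance = 17023.48 + 460.40 = 17483.88
Ad valorem component: 17483.88 × 24% = 4196.13
Specific component: 18958 × 4.46 = 84552.68
Import duty = 4196.13 + 84552.68 = 88748.81
Buyer bears: insurance 460.40 + destination terminal 772.55 + duty 88748.81 = 89981.76
Landed cost = invoice 17023.48 + 89981.76 = 107005.24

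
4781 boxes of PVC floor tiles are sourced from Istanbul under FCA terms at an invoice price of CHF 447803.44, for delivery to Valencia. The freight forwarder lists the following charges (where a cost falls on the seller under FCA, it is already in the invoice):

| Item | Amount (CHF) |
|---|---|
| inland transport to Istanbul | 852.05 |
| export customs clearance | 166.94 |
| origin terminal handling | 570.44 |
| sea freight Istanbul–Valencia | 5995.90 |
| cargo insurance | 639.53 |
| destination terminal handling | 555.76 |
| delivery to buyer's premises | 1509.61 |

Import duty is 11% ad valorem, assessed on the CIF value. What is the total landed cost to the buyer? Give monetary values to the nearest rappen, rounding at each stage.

Total landed cost: CHF 507125.70

FCA: the seller delivers export-cleared goods to the carrier; the buyer bears costs from that point.
Already in the invoice (seller's account under FCA): inland to port, export clearance — exclude.
CIF value = FCA price + origin terminal + freight + insurance = 447803.44 + 570.44 + 5995.90 + 639.53 = 455009.31
Import duty = 455009.31 × 11% = 50051.02
Buyer bears: origin terminal 570.44 + freight 5995.90 + insurance 639.53 + destination terminal 555.76 + delivery 1509.61 + duty 50051.02 = 59322.26
Landed cost = invoice 447803.44 + 59322.26 = 507125.70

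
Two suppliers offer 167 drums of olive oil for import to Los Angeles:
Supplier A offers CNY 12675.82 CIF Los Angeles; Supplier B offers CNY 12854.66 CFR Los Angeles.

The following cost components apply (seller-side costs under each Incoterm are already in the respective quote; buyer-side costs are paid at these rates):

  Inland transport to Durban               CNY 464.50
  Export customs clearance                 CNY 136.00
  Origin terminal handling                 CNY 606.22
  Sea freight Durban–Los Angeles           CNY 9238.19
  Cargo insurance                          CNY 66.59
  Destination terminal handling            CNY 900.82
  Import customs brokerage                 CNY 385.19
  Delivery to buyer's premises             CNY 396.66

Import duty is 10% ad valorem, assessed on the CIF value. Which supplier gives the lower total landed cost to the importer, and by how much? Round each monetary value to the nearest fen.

Supplier A is cheaper by CNY 269.98

Supplier A (CIF):
The CIF price already equals the CIF value: 12675.82
Import duty = 12675.82 × 10% = 1267.58
Buyer bears (A): 900.82 + 385.19 + 396.66 = 1682.67
Landed cost (A) = invoice 12675.82 + 1682.67 + duty 1267.58 = 15626.07
Supplier B (CFR):
CIF value = CFR price + insurance = 12854.66 + 66.59 = 12921.25
Import duty = 12921.25 × 10% = 1292.13
Buyer bears (B): 66.59 + 900.82 + 385.19 + 396.66 = 1749.26
Landed cost (B) = invoice 12854.66 + 1749.26 + duty 1292.13 = 15896.05
Difference = |15626.07 − 15896.05| = 269.98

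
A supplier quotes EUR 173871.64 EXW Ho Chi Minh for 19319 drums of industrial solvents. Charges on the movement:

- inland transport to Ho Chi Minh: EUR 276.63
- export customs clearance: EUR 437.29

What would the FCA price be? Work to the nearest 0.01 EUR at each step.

From EXW to FCA, the seller additionally bears: inland to port, export clearance.
FCA price = 173871.64 + 276.63 + 437.29 = 174585.56

FCA price: EUR 174585.56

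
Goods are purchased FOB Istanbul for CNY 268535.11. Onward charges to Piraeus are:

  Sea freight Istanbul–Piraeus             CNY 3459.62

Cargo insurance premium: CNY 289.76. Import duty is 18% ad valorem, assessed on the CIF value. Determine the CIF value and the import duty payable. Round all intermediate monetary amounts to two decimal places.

CIF = FOB price + freight + insurance
CIF = 268535.11 + 3459.62 + 289.76 = 272284.49
Import duty = 272284.49 × 18% = 49011.21

CIF value: CNY 272284.49; import duty: CNY 49011.21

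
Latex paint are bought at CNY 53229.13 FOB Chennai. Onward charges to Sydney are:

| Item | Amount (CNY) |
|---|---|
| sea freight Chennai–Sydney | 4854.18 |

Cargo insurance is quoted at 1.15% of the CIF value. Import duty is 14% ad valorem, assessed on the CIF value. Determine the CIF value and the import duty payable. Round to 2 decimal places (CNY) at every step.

Let C be the CIF value. C = FOB price + freight + 1.15% × C
C − 1.15% × C = 53229.13 + 4854.18
0.9885 × C = 58083.31
C = 58083.31 / 0.9885 = 58759.04
Insurance premium = 1.15% × 58759.04 = 675.73
Import duty = 58759.04 × 14% = 8226.27

CIF value: CNY 58759.04; import duty: CNY 8226.27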